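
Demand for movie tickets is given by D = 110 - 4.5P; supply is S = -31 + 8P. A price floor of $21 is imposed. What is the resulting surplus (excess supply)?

Equilibrium price would be P* = 11.28, so the floor at 21 binds.
At P = 21: D = 15.5, S = 137.
Surplus = 137 − 15.5 = 121.5.

Surplus = 121.5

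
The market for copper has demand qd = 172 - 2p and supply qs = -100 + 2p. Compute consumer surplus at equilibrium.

Equilibrium: 172 - 2p = -100 + 2p gives p* = 68, q* = 36.
Demand choke price (qd = 0): p = 86.
CS = ½(86 − 68)(36) = 324.

Consumer surplus = 324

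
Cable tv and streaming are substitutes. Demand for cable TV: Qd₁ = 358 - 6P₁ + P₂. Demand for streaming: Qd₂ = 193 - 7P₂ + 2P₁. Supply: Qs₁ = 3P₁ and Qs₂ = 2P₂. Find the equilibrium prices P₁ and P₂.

P₁ = 3415/79, P₂ = 2453/79

Market 1: 358 - 6P₁ + P₂ = 3P₁ → 9P₁ - P₂ = 358.
Market 2: 9P₂ - 2P₁ = 193.
Eliminating P₂: 9×(1) + 1×(2) gives 79P₁ = 3415, so P₁ = 3415/79.
Back-substitute into (2): P₂ = (193 + 2×3415/79) / 9 = 2453/79.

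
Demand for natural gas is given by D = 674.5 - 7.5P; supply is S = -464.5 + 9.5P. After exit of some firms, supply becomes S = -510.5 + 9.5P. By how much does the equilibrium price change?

Original equilibrium: P* = 67, Q* = 172.
New equilibrium: 674.5 - 7.5P = -510.5 + 9.5P, so 1185 = 17P and P' = 1185/17; Q' = 674.5 − 7.5(1185/17) = 2579/17.
Change in price: 1185/17 − 67 = 46/17.

ΔP = 46/17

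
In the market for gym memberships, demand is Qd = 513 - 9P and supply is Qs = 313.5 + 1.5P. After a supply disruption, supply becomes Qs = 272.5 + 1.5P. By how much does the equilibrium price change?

Original equilibrium: P* = 19, Q* = 342.
New equilibrium: 513 - 9P = 272.5 + 1.5P, so 240.5 = 10.5P and P' = 481/21; Q' = 513 − 9(481/21) = 2148/7.
Change in price: 481/21 − 19 = 82/21.

ΔP = 82/21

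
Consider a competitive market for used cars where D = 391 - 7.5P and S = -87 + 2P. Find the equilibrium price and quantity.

P* = 956/19, Q* = 259/19

Set D = S: 391 - 7.5P = -87 + 2P.
478 = 9.5P, so P* = 956/19.
Q* = 391 − 7.5(956/19) = 259/19.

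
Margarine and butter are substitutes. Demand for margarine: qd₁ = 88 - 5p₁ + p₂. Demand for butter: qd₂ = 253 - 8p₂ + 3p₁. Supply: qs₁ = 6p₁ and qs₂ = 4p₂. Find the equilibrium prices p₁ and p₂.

p₁ = 1309/129, p₂ = 3047/129

Market 1: 88 - 5p₁ + p₂ = 6p₁ → 11p₁ - p₂ = 88.
Market 2: 12p₂ - 3p₁ = 253.
Eliminating p₂: 12×(1) + 1×(2) gives 129p₁ = 1309, so p₁ = 1309/129.
Back-substitute into (2): p₂ = (253 + 3×1309/129) / 12 = 3047/129.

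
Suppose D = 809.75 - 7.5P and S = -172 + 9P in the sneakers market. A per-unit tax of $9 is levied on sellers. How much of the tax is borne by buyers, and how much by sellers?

Buyers bear 54/11, sellers bear 45/11

Pre-tax equilibrium: P* = 59.5, Q* = 363.5.
Tax on sellers shifts supply to S = -172 + 9(P − 9) = -253 + 9P.
809.75 - 7.5P = -253 + 9P gives buyer price Pb = 1417/22; sellers receive Ps = 1417/22 − 9 = 1219/22.
New quantity: Q = 809.75 − 7.5(1417/22) = 7187/22.
Buyer burden = 1417/22 − 59.5 = 54/11; seller burden = 59.5 − 1219/22 = 45/11.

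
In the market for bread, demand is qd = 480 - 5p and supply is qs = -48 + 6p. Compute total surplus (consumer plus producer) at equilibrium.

Total surplus = 10560

Equilibrium: 480 - 5p = -48 + 6p gives p* = 48, q* = 240.
Demand choke price: p = 96; supply starts at p = 8.
CS = ½(96 − 48)(240) = 5760; PS = ½(48 − 8)(240) = 4800.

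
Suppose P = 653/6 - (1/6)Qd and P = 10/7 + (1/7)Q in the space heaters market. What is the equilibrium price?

P* = 51

Set the two price expressions equal: 653/6 - (1/6)Q = 10/7 + (1/7)Q.
4511/42 = (13/42)Q, so Q* = 347.
P* = 653/6 − (1/6)(347) = 51.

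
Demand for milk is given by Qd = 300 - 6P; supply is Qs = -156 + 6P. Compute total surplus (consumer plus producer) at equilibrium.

Equilibrium: 300 - 6P = -156 + 6P gives P* = 38, Q* = 72.
Demand choke price: P = 50; supply starts at P = 26.
CS = ½(50 − 38)(72) = 432; PS = ½(38 − 26)(72) = 432.

Total surplus = 864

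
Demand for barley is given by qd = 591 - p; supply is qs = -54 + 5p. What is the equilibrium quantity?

Set qd = qs: 591 - p = -54 + 5p.
645 = 6p, so p* = 107.5.
q* = 591 − 1(107.5) = 483.5.

q* = 483.5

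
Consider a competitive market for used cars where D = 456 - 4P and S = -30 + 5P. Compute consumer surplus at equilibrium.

Equilibrium: 456 - 4P = -30 + 5P gives P* = 54, Q* = 240.
Demand choke price (D = 0): P = 114.
CS = ½(114 − 54)(240) = 7200.

Consumer surplus = 7200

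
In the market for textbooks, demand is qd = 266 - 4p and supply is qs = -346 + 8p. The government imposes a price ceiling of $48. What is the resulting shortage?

Shortage = 36

Equilibrium price would be p* = 51, so the ceiling at 48 binds.
At p = 48: qd = 266 − 4(48) = 74, qs = -346 + 8(48) = 38.
Shortage = 74 − 38 = 36.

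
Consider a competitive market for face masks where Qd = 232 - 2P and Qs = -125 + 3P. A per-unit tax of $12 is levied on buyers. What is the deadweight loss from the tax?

Pre-tax equilibrium: P* = 71.4, Q* = 89.2.
Tax on buyers shifts demand to Qd = 232 − 2(P + 12) = 208 - 2P.
208 - 2P = -125 + 3P gives seller price Ps = 66.6; buyers pay Pb = 66.6 + 12 = 78.6.
New quantity: Q = 232 − 2(78.6) = 74.8.
DWL = ½ × 12 × (89.2 − 74.8) = 86.4.

Deadweight loss = 86.4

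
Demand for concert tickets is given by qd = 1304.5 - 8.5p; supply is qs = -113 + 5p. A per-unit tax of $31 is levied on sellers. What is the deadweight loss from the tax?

Pre-tax equilibrium: p* = 105, q* = 412.
Tax on sellers shifts supply to qs = -113 + 5(p − 31) = -268 + 5p.
1304.5 - 8.5p = -268 + 5p gives buyer price pb = 3145/27; sellers receive ps = 3145/27 − 31 = 2308/27.
New quantity: q = 1304.5 − 8.5(3145/27) = 8489/27.
DWL = ½ × 31 × (412 − 8489/27) = 81685/54.

Deadweight loss = 81685/54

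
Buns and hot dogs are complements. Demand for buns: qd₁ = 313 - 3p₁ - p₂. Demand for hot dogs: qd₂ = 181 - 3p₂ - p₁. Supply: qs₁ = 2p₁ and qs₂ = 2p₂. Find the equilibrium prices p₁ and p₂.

p₁ = 173/3, p₂ = 74/3

Market 1: 313 - 3p₁ - p₂ = 2p₁ → 5p₁ + p₂ = 313.
Market 2: 5p₂ + p₁ = 181.
Eliminating p₂: 5×(1) − 1×(2) gives 24p₁ = 1384, so p₁ = 173/3.
Back-substitute into (2): p₂ = (181 − 1×173/3) / 5 = 74/3.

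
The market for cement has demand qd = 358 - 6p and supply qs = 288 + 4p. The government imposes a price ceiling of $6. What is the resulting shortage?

Shortage = 10

Equilibrium price would be p* = 7, so the ceiling at 6 binds.
At p = 6: qd = 358 − 6(6) = 322, qs = 288 + 4(6) = 312.
Shortage = 322 − 312 = 10.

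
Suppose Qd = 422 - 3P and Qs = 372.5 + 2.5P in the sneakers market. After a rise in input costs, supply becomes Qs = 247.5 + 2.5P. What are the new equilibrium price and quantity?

P' = 349/11, Q' = 3595/11

Original equilibrium: P* = 9, Q* = 395.
New equilibrium: 422 - 3P = 247.5 + 2.5P, so 174.5 = 5.5P and P' = 349/11; Q' = 422 − 3(349/11) = 3595/11.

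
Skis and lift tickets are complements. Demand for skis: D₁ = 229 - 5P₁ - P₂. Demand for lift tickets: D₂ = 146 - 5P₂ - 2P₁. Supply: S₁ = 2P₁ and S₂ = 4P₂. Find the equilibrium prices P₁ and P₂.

P₁ = 1915/61, P₂ = 564/61

Market 1: 229 - 5P₁ - P₂ = 2P₁ → 7P₁ + P₂ = 229.
Market 2: 9P₂ + 2P₁ = 146.
Eliminating P₂: 9×(1) − 1×(2) gives 61P₁ = 1915, so P₁ = 1915/61.
Back-substitute into (2): P₂ = (146 − 2×1915/61) / 9 = 564/61.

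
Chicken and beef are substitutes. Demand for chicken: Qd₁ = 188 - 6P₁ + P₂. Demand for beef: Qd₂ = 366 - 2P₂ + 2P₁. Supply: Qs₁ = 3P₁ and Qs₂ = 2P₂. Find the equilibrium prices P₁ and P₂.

P₁ = 559/17, P₂ = 1835/17

Market 1: 188 - 6P₁ + P₂ = 3P₁ → 9P₁ - P₂ = 188.
Market 2: 4P₂ - 2P₁ = 366.
Eliminating P₂: 4×(1) + 1×(2) gives 34P₁ = 1118, so P₁ = 559/17.
Back-substitute into (2): P₂ = (366 + 2×559/17) / 4 = 1835/17.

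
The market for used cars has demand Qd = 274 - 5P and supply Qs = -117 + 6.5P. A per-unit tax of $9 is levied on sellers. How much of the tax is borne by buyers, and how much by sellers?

Buyers bear 117/23, sellers bear 90/23

Pre-tax equilibrium: P* = 34, Q* = 104.
Tax on sellers shifts supply to Qs = -117 + 6.5(P − 9) = -175.5 + 6.5P.
274 - 5P = -175.5 + 6.5P gives buyer price Pb = 899/23; sellers receive Ps = 899/23 − 9 = 692/23.
New quantity: Q = 274 − 5(899/23) = 1807/23.
Buyer burden = 899/23 − 34 = 117/23; seller burden = 34 − 692/23 = 90/23.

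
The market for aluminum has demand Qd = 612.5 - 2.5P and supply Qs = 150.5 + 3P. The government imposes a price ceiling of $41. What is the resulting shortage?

Shortage = 236.5

Equilibrium price would be P* = 84, so the ceiling at 41 binds.
At P = 41: Qd = 612.5 − 2.5(41) = 510, Qs = 150.5 + 3(41) = 273.5.
Shortage = 510 − 273.5 = 236.5.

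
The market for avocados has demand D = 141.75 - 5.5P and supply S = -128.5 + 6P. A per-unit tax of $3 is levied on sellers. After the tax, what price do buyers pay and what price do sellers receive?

Pre-tax equilibrium: P* = 23.5, Q* = 12.5.
Tax on sellers shifts supply to S = -128.5 + 6(P − 3) = -146.5 + 6P.
141.75 - 5.5P = -146.5 + 6P gives buyer price Pb = 1153/46; sellers receive Ps = 1153/46 − 3 = 1015/46.
New quantity: Q = 141.75 − 5.5(1153/46) = 179/46.

Buyers pay 1153/46, sellers receive 1015/46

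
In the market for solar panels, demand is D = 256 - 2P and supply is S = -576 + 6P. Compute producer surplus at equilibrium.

Producer surplus = 192

Equilibrium: 256 - 2P = -576 + 6P gives P* = 104, Q* = 48.
Supply starts at P = 96 (where S = 0).
PS = ½(104 − 96)(48) = 192.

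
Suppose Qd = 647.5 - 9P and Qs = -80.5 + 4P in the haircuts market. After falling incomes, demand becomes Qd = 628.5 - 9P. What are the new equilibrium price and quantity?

Original equilibrium: P* = 56, Q* = 143.5.
New equilibrium: 628.5 - 9P = -80.5 + 4P, so 709 = 13P and P' = 709/13; Q' = 628.5 − 9(709/13) = 3579/26.

P' = 709/13, Q' = 3579/26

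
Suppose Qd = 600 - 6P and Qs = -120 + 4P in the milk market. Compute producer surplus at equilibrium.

Equilibrium: 600 - 6P = -120 + 4P gives P* = 72, Q* = 168.
Supply starts at P = 30 (where Qs = 0).
PS = ½(72 − 30)(168) = 3528.

Producer surplus = 3528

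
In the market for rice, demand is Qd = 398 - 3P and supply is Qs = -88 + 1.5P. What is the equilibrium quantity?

Set Qd = Qs: 398 - 3P = -88 + 1.5P.
486 = 4.5P, so P* = 108.
Q* = 398 − 3(108) = 74.

Q* = 74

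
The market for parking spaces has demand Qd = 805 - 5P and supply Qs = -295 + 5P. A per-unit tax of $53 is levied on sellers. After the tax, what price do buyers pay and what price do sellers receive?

Pre-tax equilibrium: P* = 110, Q* = 255.
Tax on sellers shifts supply to Qs = -295 + 5(P − 53) = -560 + 5P.
805 - 5P = -560 + 5P gives buyer price Pb = 136.5; sellers receive Ps = 136.5 − 53 = 83.5.
New quantity: Q = 805 − 5(136.5) = 122.5.

Buyers pay $136.5, sellers receive $83.5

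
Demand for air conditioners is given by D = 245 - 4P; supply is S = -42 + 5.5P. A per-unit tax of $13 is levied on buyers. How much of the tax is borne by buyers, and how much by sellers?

Pre-tax equilibrium: P* = 574/19, Q* = 2359/19.
Tax on buyers shifts demand to D = 245 − 4(P + 13) = 193 - 4P.
193 - 4P = -42 + 5.5P gives seller price Ps = 470/19; buyers pay Pb = 470/19 + 13 = 717/19.
New quantity: Q = 245 − 4(717/19) = 1787/19.
Buyer burden = 717/19 − 574/19 = 143/19; seller burden = 574/19 − 470/19 = 104/19.

Buyers bear 143/19, sellers bear 104/19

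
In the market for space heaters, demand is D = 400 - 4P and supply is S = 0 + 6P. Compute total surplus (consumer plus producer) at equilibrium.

Total surplus = 12000

Equilibrium: 400 - 4P = 0 + 6P gives P* = 40, Q* = 240.
Demand choke price: P = 100; supply starts at P = 0.
CS = ½(100 − 40)(240) = 7200; PS = ½(40 − 0)(240) = 4800.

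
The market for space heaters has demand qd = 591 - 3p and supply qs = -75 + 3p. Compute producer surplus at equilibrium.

Equilibrium: 591 - 3p = -75 + 3p gives p* = 111, q* = 258.
Supply starts at p = 25 (where qs = 0).
PS = ½(111 − 25)(258) = 11094.

Producer surplus = 11094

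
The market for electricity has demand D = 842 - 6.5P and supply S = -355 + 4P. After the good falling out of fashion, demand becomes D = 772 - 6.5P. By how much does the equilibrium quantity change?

Original equilibrium: P* = 114, Q* = 101.
New equilibrium: 772 - 6.5P = -355 + 4P, so 1127 = 10.5P and P' = 322/3; Q' = 772 − 6.5(322/3) = 223/3.
Change in quantity: 223/3 − 101 = -80/3.

ΔQ = -80/3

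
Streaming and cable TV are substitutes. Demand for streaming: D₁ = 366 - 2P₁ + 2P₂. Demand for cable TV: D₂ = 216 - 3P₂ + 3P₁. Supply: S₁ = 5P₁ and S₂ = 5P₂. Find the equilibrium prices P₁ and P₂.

Market 1: 366 - 2P₁ + 2P₂ = 5P₁ → 7P₁ - 2P₂ = 366.
Market 2: 8P₂ - 3P₁ = 216.
Eliminating P₂: 8×(1) + 2×(2) gives 50P₁ = 3360, so P₁ = 67.2.
Back-substitute into (2): P₂ = (216 + 3×67.2) / 8 = 52.2.

P₁ = 67.2, P₂ = 52.2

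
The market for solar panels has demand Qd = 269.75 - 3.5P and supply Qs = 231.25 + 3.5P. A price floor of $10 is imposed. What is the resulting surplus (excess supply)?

Surplus = 31.5

Equilibrium price would be P* = 5.5, so the floor at 10 binds.
At P = 10: Qd = 234.75, Qs = 266.25.
Surplus = 266.25 − 234.75 = 31.5.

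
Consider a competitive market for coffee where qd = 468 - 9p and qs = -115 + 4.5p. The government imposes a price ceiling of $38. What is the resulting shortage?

Shortage = 70

Equilibrium price would be p* = 1166/27, so the ceiling at 38 binds.
At p = 38: qd = 468 − 9(38) = 126, qs = -115 + 4.5(38) = 56.
Shortage = 126 − 56 = 70.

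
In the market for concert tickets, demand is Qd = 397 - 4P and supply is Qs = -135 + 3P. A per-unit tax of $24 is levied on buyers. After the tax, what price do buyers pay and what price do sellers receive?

Buyers pay 604/7, sellers receive 436/7

Pre-tax equilibrium: P* = 76, Q* = 93.
Tax on buyers shifts demand to Qd = 397 − 4(P + 24) = 301 - 4P.
301 - 4P = -135 + 3P gives seller price Ps = 436/7; buyers pay Pb = 436/7 + 24 = 604/7.
New quantity: Q = 397 − 4(604/7) = 363/7.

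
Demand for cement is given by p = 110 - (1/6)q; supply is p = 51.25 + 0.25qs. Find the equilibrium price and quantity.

p* = 86.5, q* = 141

Set the two price expressions equal: 110 - (1/6)q = 51.25 + 0.25q.
58.75 = (5/12)q, so q* = 141.
p* = 110 − (1/6)(141) = 86.5.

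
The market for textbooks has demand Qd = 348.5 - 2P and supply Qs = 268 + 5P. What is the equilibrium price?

P* = 11.5

Set Qd = Qs: 348.5 - 2P = 268 + 5P.
80.5 = 7P, so P* = 11.5.
Q* = 348.5 − 2(11.5) = 325.5.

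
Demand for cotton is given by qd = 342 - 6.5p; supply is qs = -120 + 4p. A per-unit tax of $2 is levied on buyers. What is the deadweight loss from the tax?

Deadweight loss = 104/21

Pre-tax equilibrium: p* = 44, q* = 56.
Tax on buyers shifts demand to qd = 342 − 6.5(p + 2) = 329 - 6.5p.
329 - 6.5p = -120 + 4p gives seller price ps = 898/21; buyers pay pb = 898/21 + 2 = 940/21.
New quantity: q = 342 − 6.5(940/21) = 1072/21.
DWL = ½ × 2 × (56 − 1072/21) = 104/21.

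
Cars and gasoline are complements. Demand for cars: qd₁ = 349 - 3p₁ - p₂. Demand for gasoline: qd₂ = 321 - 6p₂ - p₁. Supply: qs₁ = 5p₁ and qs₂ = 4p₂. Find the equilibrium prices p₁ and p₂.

p₁ = 3169/79, p₂ = 2219/79

Market 1: 349 - 3p₁ - p₂ = 5p₁ → 8p₁ + p₂ = 349.
Market 2: 10p₂ + p₁ = 321.
Eliminating p₂: 10×(1) − 1×(2) gives 79p₁ = 3169, so p₁ = 3169/79.
Back-substitute into (2): p₂ = (321 − 1×3169/79) / 10 = 2219/79.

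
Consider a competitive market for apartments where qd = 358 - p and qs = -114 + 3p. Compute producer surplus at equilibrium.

Producer surplus = 9600

Equilibrium: 358 - p = -114 + 3p gives p* = 118, q* = 240.
Supply starts at p = 38 (where qs = 0).
PS = ½(118 − 38)(240) = 9600.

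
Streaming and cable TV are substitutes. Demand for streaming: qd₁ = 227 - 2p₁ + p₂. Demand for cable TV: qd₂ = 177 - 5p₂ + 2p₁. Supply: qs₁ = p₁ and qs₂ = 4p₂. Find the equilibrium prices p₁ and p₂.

p₁ = 88.8, p₂ = 39.4

Market 1: 227 - 2p₁ + p₂ = p₁ → 3p₁ - p₂ = 227.
Market 2: 9p₂ - 2p₁ = 177.
Eliminating p₂: 9×(1) + 1×(2) gives 25p₁ = 2220, so p₁ = 88.8.
Back-substitute into (2): p₂ = (177 + 2×88.8) / 9 = 39.4.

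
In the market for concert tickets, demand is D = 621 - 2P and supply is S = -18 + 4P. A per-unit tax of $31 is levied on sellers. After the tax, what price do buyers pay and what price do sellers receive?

Buyers pay 763/6, sellers receive 577/6

Pre-tax equilibrium: P* = 106.5, Q* = 408.
Tax on sellers shifts supply to S = -18 + 4(P − 31) = -142 + 4P.
621 - 2P = -142 + 4P gives buyer price Pb = 763/6; sellers receive Ps = 763/6 − 31 = 577/6.
New quantity: Q = 621 − 2(763/6) = 1100/3.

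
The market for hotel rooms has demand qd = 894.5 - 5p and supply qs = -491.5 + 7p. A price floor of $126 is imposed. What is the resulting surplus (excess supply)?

Equilibrium price would be p* = 115.5, so the floor at 126 binds.
At p = 126: qd = 264.5, qs = 390.5.
Surplus = 390.5 − 264.5 = 126.

Surplus = 126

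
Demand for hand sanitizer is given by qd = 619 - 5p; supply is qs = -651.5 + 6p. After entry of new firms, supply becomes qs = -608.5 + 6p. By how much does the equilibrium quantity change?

Δq = 215/11

Original equilibrium: p* = 115.5, q* = 41.5.
New equilibrium: 619 - 5p = -608.5 + 6p, so 1227.5 = 11p and p' = 2455/22; q' = 619 − 5(2455/22) = 1343/22.
Change in quantity: 1343/22 − 41.5 = 215/11.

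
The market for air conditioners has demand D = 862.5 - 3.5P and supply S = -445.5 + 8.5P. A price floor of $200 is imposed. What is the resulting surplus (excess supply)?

Equilibrium price would be P* = 109, so the floor at 200 binds.
At P = 200: D = 162.5, S = 1254.5.
Surplus = 1254.5 − 162.5 = 1092.

Surplus = 1092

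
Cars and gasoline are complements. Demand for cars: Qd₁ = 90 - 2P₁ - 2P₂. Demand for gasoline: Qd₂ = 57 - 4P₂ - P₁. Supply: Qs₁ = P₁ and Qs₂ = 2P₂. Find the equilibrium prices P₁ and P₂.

P₁ = 26.625, P₂ = 5.0625

Market 1: 90 - 2P₁ - 2P₂ = P₁ → 3P₁ + 2P₂ = 90.
Market 2: 6P₂ + P₁ = 57.
Eliminating P₂: 6×(1) − 2×(2) gives 16P₁ = 426, so P₁ = 26.625.
Back-substitute into (2): P₂ = (57 − 1×26.625) / 6 = 5.0625.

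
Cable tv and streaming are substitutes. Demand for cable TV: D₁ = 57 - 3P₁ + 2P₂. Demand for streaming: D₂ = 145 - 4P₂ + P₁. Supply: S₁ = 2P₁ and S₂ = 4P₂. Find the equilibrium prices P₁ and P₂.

Market 1: 57 - 3P₁ + 2P₂ = 2P₁ → 5P₁ - 2P₂ = 57.
Market 2: 8P₂ - P₁ = 145.
Eliminating P₂: 8×(1) + 2×(2) gives 38P₁ = 746, so P₁ = 373/19.
Back-substitute into (2): P₂ = (145 + 1×373/19) / 8 = 391/19.

P₁ = 373/19, P₂ = 391/19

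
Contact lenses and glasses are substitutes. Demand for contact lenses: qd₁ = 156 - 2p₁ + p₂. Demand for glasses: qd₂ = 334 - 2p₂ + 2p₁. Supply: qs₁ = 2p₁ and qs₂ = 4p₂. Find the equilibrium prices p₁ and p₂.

Market 1: 156 - 2p₁ + p₂ = 2p₁ → 4p₁ - p₂ = 156.
Market 2: 6p₂ - 2p₁ = 334.
Eliminating p₂: 6×(1) + 1×(2) gives 22p₁ = 1270, so p₁ = 635/11.
Back-substitute into (2): p₂ = (334 + 2×635/11) / 6 = 824/11.

p₁ = 635/11, p₂ = 824/11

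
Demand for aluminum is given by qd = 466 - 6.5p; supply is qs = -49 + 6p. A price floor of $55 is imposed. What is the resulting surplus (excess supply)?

Surplus = 172.5

Equilibrium price would be p* = 41.2, so the floor at 55 binds.
At p = 55: qd = 108.5, qs = 281.
Surplus = 281 − 108.5 = 172.5.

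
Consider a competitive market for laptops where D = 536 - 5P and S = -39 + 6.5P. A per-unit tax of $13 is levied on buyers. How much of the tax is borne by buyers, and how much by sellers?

Buyers bear 169/23, sellers bear 130/23

Pre-tax equilibrium: P* = 50, Q* = 286.
Tax on buyers shifts demand to D = 536 − 5(P + 13) = 471 - 5P.
471 - 5P = -39 + 6.5P gives seller price Ps = 1020/23; buyers pay Pb = 1020/23 + 13 = 1319/23.
New quantity: Q = 536 − 5(1319/23) = 5733/23.
Buyer burden = 1319/23 − 50 = 169/23; seller burden = 50 − 1020/23 = 130/23.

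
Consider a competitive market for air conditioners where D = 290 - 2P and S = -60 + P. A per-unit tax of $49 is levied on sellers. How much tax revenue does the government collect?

Tax revenue = 1176

Pre-tax equilibrium: P* = 350/3, Q* = 170/3.
Tax on sellers shifts supply to S = -60 + 1(P − 49) = -109 + P.
290 - 2P = -109 + P gives buyer price Pb = 133; sellers receive Ps = 133 − 49 = 84.
New quantity: Q = 290 − 2(133) = 24.
Revenue = 49 × 24 = 1176.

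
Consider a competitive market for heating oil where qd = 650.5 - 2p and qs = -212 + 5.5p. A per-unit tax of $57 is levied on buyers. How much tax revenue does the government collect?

Tax revenue = 19203.3

Pre-tax equilibrium: p* = 115, q* = 420.5.
Tax on buyers shifts demand to qd = 650.5 − 2(p + 57) = 536.5 - 2p.
536.5 - 2p = -212 + 5.5p gives seller price ps = 99.8; buyers pay pb = 99.8 + 57 = 156.8.
New quantity: q = 650.5 − 2(156.8) = 336.9.
Revenue = 57 × 336.9 = 19203.3.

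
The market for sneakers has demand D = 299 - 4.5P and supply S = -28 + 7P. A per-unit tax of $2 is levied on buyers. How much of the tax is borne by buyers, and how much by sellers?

Pre-tax equilibrium: P* = 654/23, Q* = 3934/23.
Tax on buyers shifts demand to D = 299 − 4.5(P + 2) = 290 - 4.5P.
290 - 4.5P = -28 + 7P gives seller price Ps = 636/23; buyers pay Pb = 636/23 + 2 = 682/23.
New quantity: Q = 299 − 4.5(682/23) = 3808/23.
Buyer burden = 682/23 − 654/23 = 28/23; seller burden = 654/23 − 636/23 = 18/23.

Buyers bear 28/23, sellers bear 18/23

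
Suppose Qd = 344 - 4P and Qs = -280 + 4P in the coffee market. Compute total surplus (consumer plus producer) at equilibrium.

Equilibrium: 344 - 4P = -280 + 4P gives P* = 78, Q* = 32.
Demand choke price: P = 86; supply starts at P = 70.
CS = ½(86 − 78)(32) = 128; PS = ½(78 − 70)(32) = 128.

Total surplus = 256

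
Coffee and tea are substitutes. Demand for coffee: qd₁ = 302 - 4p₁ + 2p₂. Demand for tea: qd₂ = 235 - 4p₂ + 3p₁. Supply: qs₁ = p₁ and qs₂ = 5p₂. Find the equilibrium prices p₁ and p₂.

Market 1: 302 - 4p₁ + 2p₂ = p₁ → 5p₁ - 2p₂ = 302.
Market 2: 9p₂ - 3p₁ = 235.
Eliminating p₂: 9×(1) + 2×(2) gives 39p₁ = 3188, so p₁ = 3188/39.
Back-substitute into (2): p₂ = (235 + 3×3188/39) / 9 = 2081/39.

p₁ = 3188/39, p₂ = 2081/39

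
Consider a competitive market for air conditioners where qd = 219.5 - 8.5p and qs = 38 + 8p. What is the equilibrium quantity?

Set qd = qs: 219.5 - 8.5p = 38 + 8p.
181.5 = 16.5p, so p* = 11.
q* = 219.5 − 8.5(11) = 126.

q* = 126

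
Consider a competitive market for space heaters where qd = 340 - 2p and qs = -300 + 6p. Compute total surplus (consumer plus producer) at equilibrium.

Total surplus = 10800

Equilibrium: 340 - 2p = -300 + 6p gives p* = 80, q* = 180.
Demand choke price: p = 170; supply starts at p = 50.
CS = ½(170 − 80)(180) = 8100; PS = ½(80 − 50)(180) = 2700.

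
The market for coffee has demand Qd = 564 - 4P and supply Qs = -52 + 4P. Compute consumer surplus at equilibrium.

Equilibrium: 564 - 4P = -52 + 4P gives P* = 77, Q* = 256.
Demand choke price (Qd = 0): P = 141.
CS = ½(141 − 77)(256) = 8192.

Consumer surplus = 8192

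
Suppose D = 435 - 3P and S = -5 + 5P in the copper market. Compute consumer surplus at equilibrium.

Equilibrium: 435 - 3P = -5 + 5P gives P* = 55, Q* = 270.
Demand choke price (D = 0): P = 145.
CS = ½(145 − 55)(270) = 12150.

Consumer surplus = 12150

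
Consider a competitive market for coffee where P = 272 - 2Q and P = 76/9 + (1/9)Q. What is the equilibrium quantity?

Q* = 2372/19

Set the two price expressions equal: 272 - 2Q = 76/9 + (1/9)Q.
2372/9 = (19/9)Q, so Q* = 2372/19.
P* = 272 − (2)(2372/19) = 424/19.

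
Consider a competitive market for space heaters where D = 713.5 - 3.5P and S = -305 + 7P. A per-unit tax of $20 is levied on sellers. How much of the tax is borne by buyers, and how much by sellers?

Pre-tax equilibrium: P* = 97, Q* = 374.
Tax on sellers shifts supply to S = -305 + 7(P − 20) = -445 + 7P.
713.5 - 3.5P = -445 + 7P gives buyer price Pb = 331/3; sellers receive Ps = 331/3 − 20 = 271/3.
New quantity: Q = 713.5 − 3.5(331/3) = 982/3.
Buyer burden = 331/3 − 97 = 40/3; seller burden = 97 − 271/3 = 20/3.

Buyers bear 40/3, sellers bear 20/3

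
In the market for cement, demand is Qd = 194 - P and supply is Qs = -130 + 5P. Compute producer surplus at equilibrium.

Producer surplus = 1960

Equilibrium: 194 - P = -130 + 5P gives P* = 54, Q* = 140.
Supply starts at P = 26 (where Qs = 0).
PS = ½(54 − 26)(140) = 1960.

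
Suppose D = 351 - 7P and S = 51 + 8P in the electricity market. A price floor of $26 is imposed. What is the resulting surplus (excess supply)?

Equilibrium price would be P* = 20, so the floor at 26 binds.
At P = 26: D = 169, S = 259.
Surplus = 259 − 169 = 90.

Surplus = 90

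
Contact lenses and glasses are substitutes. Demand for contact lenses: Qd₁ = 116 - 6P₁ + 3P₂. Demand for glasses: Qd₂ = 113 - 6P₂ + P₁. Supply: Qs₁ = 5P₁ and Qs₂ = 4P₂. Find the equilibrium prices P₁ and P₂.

Market 1: 116 - 6P₁ + 3P₂ = 5P₁ → 11P₁ - 3P₂ = 116.
Market 2: 10P₂ - P₁ = 113.
Eliminating P₂: 10×(1) + 3×(2) gives 107P₁ = 1499, so P₁ = 1499/107.
Back-substitute into (2): P₂ = (113 + 1×1499/107) / 10 = 1359/107.

P₁ = 1499/107, P₂ = 1359/107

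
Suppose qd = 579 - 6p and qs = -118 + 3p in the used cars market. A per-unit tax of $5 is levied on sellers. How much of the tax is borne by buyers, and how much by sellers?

Buyers bear 5/3, sellers bear 10/3

Pre-tax equilibrium: p* = 697/9, q* = 343/3.
Tax on sellers shifts supply to qs = -118 + 3(p − 5) = -133 + 3p.
579 - 6p = -133 + 3p gives buyer price pb = 712/9; sellers receive ps = 712/9 − 5 = 667/9.
New quantity: q = 579 − 6(712/9) = 313/3.
Buyer burden = 712/9 − 697/9 = 5/3; seller burden = 697/9 − 667/9 = 10/3.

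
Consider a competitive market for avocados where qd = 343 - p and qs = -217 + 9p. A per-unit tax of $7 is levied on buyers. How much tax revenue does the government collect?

Pre-tax equilibrium: p* = 56, q* = 287.
Tax on buyers shifts demand to qd = 343 − 1(p + 7) = 336 - p.
336 - p = -217 + 9p gives seller price ps = 55.3; buyers pay pb = 55.3 + 7 = 62.3.
New quantity: q = 343 − 1(62.3) = 280.7.
Revenue = 7 × 280.7 = 1964.9.

Tax revenue = 1964.9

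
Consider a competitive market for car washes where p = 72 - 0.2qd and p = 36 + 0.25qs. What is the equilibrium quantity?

q* = 80

Set the two price expressions equal: 72 - 0.2q = 36 + 0.25q.
36 = 0.45q, so q* = 80.
p* = 72 − (0.2)(80) = 56.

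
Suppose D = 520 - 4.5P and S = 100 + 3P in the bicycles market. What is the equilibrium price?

Set D = S: 520 - 4.5P = 100 + 3P.
420 = 7.5P, so P* = 56.
Q* = 520 − 4.5(56) = 268.

P* = 56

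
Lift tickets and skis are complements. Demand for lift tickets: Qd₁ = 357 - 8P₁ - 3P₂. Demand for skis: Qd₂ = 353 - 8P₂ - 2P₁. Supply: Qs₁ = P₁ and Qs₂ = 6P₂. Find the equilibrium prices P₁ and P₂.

P₁ = 32.825, P₂ = 20.525

Market 1: 357 - 8P₁ - 3P₂ = P₁ → 9P₁ + 3P₂ = 357.
Market 2: 14P₂ + 2P₁ = 353.
Eliminating P₂: 14×(1) − 3×(2) gives 120P₁ = 3939, so P₁ = 32.825.
Back-substitute into (2): P₂ = (353 − 2×32.825) / 14 = 20.525.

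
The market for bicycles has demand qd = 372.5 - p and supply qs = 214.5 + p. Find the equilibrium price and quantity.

p* = 79, q* = 293.5

Set qd = qs: 372.5 - p = 214.5 + p.
158 = 2p, so p* = 79.
q* = 372.5 − 1(79) = 293.5.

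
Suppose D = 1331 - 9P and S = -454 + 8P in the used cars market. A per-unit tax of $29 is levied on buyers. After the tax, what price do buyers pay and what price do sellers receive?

Pre-tax equilibrium: P* = 105, Q* = 386.
Tax on buyers shifts demand to D = 1331 − 9(P + 29) = 1070 - 9P.
1070 - 9P = -454 + 8P gives seller price Ps = 1524/17; buyers pay Pb = 1524/17 + 29 = 2017/17.
New quantity: Q = 1331 − 9(2017/17) = 4474/17.

Buyers pay 2017/17, sellers receive 1524/17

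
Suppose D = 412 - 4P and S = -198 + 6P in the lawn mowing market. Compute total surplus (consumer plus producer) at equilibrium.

Total surplus = 5880

Equilibrium: 412 - 4P = -198 + 6P gives P* = 61, Q* = 168.
Demand choke price: P = 103; supply starts at P = 33.
CS = ½(103 − 61)(168) = 3528; PS = ½(61 − 33)(168) = 2352.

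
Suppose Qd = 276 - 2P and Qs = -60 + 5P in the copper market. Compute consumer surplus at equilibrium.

Equilibrium: 276 - 2P = -60 + 5P gives P* = 48, Q* = 180.
Demand choke price (Qd = 0): P = 138.
CS = ½(138 − 48)(180) = 8100.

Consumer surplus = 8100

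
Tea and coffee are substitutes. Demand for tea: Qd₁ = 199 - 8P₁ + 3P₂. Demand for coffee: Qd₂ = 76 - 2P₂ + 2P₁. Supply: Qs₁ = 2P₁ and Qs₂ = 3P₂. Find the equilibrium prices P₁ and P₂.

Market 1: 199 - 8P₁ + 3P₂ = 2P₁ → 10P₁ - 3P₂ = 199.
Market 2: 5P₂ - 2P₁ = 76.
Eliminating P₂: 5×(1) + 3×(2) gives 44P₁ = 1223, so P₁ = 1223/44.
Back-substitute into (2): P₂ = (76 + 2×1223/44) / 5 = 579/22.

P₁ = 1223/44, P₂ = 579/22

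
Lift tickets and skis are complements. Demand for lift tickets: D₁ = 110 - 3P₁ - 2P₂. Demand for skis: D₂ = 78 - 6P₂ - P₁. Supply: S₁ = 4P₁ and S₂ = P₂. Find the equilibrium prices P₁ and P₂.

P₁ = 614/47, P₂ = 436/47

Market 1: 110 - 3P₁ - 2P₂ = 4P₁ → 7P₁ + 2P₂ = 110.
Market 2: 7P₂ + P₁ = 78.
Eliminating P₂: 7×(1) − 2×(2) gives 47P₁ = 614, so P₁ = 614/47.
Back-substitute into (2): P₂ = (78 − 1×614/47) / 7 = 436/47.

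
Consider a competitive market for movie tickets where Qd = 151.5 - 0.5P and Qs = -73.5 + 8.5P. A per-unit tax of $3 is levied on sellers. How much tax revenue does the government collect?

Pre-tax equilibrium: P* = 25, Q* = 139.
Tax on sellers shifts supply to Qs = -73.5 + 8.5(P − 3) = -99 + 8.5P.
151.5 - 0.5P = -99 + 8.5P gives buyer price Pb = 167/6; sellers receive Ps = 167/6 − 3 = 149/6.
New quantity: Q = 151.5 − 0.5(167/6) = 1651/12.
Revenue = 3 × 1651/12 = 412.75.

Tax revenue = 412.75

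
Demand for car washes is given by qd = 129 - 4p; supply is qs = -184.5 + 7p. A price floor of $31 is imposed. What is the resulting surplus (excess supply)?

Equilibrium price would be p* = 28.5, so the floor at 31 binds.
At p = 31: qd = 5, qs = 32.5.
Surplus = 32.5 − 5 = 27.5.

Surplus = 27.5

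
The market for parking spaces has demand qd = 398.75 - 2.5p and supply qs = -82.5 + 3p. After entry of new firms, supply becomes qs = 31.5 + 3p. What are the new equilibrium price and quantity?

Original equilibrium: p* = 87.5, q* = 180.
New equilibrium: 398.75 - 2.5p = 31.5 + 3p, so 367.25 = 5.5p and p' = 1469/22; q' = 398.75 − 2.5(1469/22) = 2550/11.

p' = 1469/22, q' = 2550/11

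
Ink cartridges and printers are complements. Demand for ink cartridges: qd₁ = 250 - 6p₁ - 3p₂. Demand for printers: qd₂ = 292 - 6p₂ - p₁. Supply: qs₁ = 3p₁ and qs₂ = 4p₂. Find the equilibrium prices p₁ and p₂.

p₁ = 56/3, p₂ = 82/3

Market 1: 250 - 6p₁ - 3p₂ = 3p₁ → 9p₁ + 3p₂ = 250.
Market 2: 10p₂ + p₁ = 292.
Eliminating p₂: 10×(1) − 3×(2) gives 87p₁ = 1624, so p₁ = 56/3.
Back-substitute into (2): p₂ = (292 − 1×56/3) / 10 = 82/3.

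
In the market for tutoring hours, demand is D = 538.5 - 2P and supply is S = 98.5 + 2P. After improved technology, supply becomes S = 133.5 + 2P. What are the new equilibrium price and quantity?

P' = 101.25, Q' = 336

Original equilibrium: P* = 110, Q* = 318.5.
New equilibrium: 538.5 - 2P = 133.5 + 2P, so 405 = 4P and P' = 101.25; Q' = 538.5 − 2(101.25) = 336.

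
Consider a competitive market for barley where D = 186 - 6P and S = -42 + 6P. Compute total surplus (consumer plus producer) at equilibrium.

Equilibrium: 186 - 6P = -42 + 6P gives P* = 19, Q* = 72.
Demand choke price: P = 31; supply starts at P = 7.
CS = ½(31 − 19)(72) = 432; PS = ½(19 − 7)(72) = 432.

Total surplus = 864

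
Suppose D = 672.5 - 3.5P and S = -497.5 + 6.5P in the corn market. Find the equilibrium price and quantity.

Set D = S: 672.5 - 3.5P = -497.5 + 6.5P.
1170 = 10P, so P* = 117.
Q* = 672.5 − 3.5(117) = 263.

P* = 117, Q* = 263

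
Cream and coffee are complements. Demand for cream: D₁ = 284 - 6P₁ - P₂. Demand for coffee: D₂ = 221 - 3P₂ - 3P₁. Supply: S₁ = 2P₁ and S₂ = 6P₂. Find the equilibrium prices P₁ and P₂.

Market 1: 284 - 6P₁ - P₂ = 2P₁ → 8P₁ + P₂ = 284.
Market 2: 9P₂ + 3P₁ = 221.
Eliminating P₂: 9×(1) − 1×(2) gives 69P₁ = 2335, so P₁ = 2335/69.
Back-substitute into (2): P₂ = (221 − 3×2335/69) / 9 = 916/69.

P₁ = 2335/69, P₂ = 916/69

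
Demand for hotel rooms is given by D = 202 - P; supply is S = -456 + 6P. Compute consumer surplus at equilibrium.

Equilibrium: 202 - P = -456 + 6P gives P* = 94, Q* = 108.
Demand choke price (D = 0): P = 202.
CS = ½(202 − 94)(108) = 5832.

Consumer surplus = 5832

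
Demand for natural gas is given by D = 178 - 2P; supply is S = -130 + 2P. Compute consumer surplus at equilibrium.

Consumer surplus = 144

Equilibrium: 178 - 2P = -130 + 2P gives P* = 77, Q* = 24.
Demand choke price (D = 0): P = 89.
CS = ½(89 − 77)(24) = 144.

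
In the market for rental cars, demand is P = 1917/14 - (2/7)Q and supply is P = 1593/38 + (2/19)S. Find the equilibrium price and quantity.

P* = 67.5, Q* = 243

Set the two price expressions equal: 1917/14 - (2/7)Q = 1593/38 + (2/19)Q.
12636/133 = (52/133)Q, so Q* = 243.
P* = 1917/14 − (2/7)(243) = 67.5.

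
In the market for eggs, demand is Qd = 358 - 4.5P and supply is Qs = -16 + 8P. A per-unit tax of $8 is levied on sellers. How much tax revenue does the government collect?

Pre-tax equilibrium: P* = 29.92, Q* = 223.36.
Tax on sellers shifts supply to Qs = -16 + 8(P − 8) = -80 + 8P.
358 - 4.5P = -80 + 8P gives buyer price Pb = 35.04; sellers receive Ps = 35.04 − 8 = 27.04.
New quantity: Q = 358 − 4.5(35.04) = 200.32.
Revenue = 8 × 200.32 = 1602.56.

Tax revenue = 1602.56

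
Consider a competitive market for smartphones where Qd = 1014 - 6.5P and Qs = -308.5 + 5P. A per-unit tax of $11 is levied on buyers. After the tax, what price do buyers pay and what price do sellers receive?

Buyers pay 2755/23, sellers receive 2502/23

Pre-tax equilibrium: P* = 115, Q* = 266.5.
Tax on buyers shifts demand to Qd = 1014 − 6.5(P + 11) = 942.5 - 6.5P.
942.5 - 6.5P = -308.5 + 5P gives seller price Ps = 2502/23; buyers pay Pb = 2502/23 + 11 = 2755/23.
New quantity: Q = 1014 − 6.5(2755/23) = 10829/46.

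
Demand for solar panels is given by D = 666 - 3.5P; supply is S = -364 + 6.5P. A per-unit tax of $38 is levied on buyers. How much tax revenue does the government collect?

Tax revenue = 8323.9

Pre-tax equilibrium: P* = 103, Q* = 305.5.
Tax on buyers shifts demand to D = 666 − 3.5(P + 38) = 533 - 3.5P.
533 - 3.5P = -364 + 6.5P gives seller price Ps = 89.7; buyers pay Pb = 89.7 + 38 = 127.7.
New quantity: Q = 666 − 3.5(127.7) = 219.05.
Revenue = 38 × 219.05 = 8323.9.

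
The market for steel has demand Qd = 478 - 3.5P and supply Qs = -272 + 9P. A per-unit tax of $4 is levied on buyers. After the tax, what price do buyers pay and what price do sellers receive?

Pre-tax equilibrium: P* = 60, Q* = 268.
Tax on buyers shifts demand to Qd = 478 − 3.5(P + 4) = 464 - 3.5P.
464 - 3.5P = -272 + 9P gives seller price Ps = 58.88; buyers pay Pb = 58.88 + 4 = 62.88.
New quantity: Q = 478 − 3.5(62.88) = 257.92.

Buyers pay $62.88, sellers receive $58.88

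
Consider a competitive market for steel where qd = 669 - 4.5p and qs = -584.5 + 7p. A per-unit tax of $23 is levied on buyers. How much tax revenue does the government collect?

Pre-tax equilibrium: p* = 109, q* = 178.5.
Tax on buyers shifts demand to qd = 669 − 4.5(p + 23) = 565.5 - 4.5p.
565.5 - 4.5p = -584.5 + 7p gives seller price ps = 100; buyers pay pb = 100 + 23 = 123.
New quantity: q = 669 − 4.5(123) = 115.5.
Revenue = 23 × 115.5 = 2656.5.

Tax revenue = 2656.5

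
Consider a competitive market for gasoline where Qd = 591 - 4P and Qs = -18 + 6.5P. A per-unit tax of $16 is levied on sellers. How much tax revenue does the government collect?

Tax revenue = 107312/21

Pre-tax equilibrium: P* = 58, Q* = 359.
Tax on sellers shifts supply to Qs = -18 + 6.5(P − 16) = -122 + 6.5P.
591 - 4P = -122 + 6.5P gives buyer price Pb = 1426/21; sellers receive Ps = 1426/21 − 16 = 1090/21.
New quantity: Q = 591 − 4(1426/21) = 6707/21.
Revenue = 16 × 6707/21 = 107312/21.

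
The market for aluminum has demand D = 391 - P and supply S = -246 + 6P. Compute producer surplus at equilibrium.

Equilibrium: 391 - P = -246 + 6P gives P* = 91, Q* = 300.
Supply starts at P = 41 (where S = 0).
PS = ½(91 − 41)(300) = 7500.

Producer surplus = 7500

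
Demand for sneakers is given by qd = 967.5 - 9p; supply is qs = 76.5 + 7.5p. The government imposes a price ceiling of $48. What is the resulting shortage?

Equilibrium price would be p* = 54, so the ceiling at 48 binds.
At p = 48: qd = 967.5 − 9(48) = 535.5, qs = 76.5 + 7.5(48) = 436.5.
Shortage = 535.5 − 436.5 = 99.

Shortage = 99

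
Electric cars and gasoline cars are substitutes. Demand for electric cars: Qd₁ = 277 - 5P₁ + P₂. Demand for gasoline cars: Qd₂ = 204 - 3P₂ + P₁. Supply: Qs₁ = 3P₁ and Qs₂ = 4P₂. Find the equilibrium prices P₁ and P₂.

Market 1: 277 - 5P₁ + P₂ = 3P₁ → 8P₁ - P₂ = 277.
Market 2: 7P₂ - P₁ = 204.
Eliminating P₂: 7×(1) + 1×(2) gives 55P₁ = 2143, so P₁ = 2143/55.
Back-substitute into (2): P₂ = (204 + 1×2143/55) / 7 = 1909/55.

P₁ = 2143/55, P₂ = 1909/55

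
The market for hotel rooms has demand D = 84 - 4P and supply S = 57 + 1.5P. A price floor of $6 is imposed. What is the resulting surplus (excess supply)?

Surplus = 6

Equilibrium price would be P* = 54/11, so the floor at 6 binds.
At P = 6: D = 60, S = 66.
Surplus = 66 − 60 = 6.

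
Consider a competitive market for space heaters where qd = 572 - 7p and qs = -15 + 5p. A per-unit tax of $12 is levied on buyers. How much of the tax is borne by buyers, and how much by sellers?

Pre-tax equilibrium: p* = 587/12, q* = 2755/12.
Tax on buyers shifts demand to qd = 572 − 7(p + 12) = 488 - 7p.
488 - 7p = -15 + 5p gives seller price ps = 503/12; buyers pay pb = 503/12 + 12 = 647/12.
New quantity: q = 572 − 7(647/12) = 2335/12.
Buyer burden = 647/12 − 587/12 = 5; seller burden = 587/12 − 503/12 = 7.

Buyers bear $5, sellers bear $7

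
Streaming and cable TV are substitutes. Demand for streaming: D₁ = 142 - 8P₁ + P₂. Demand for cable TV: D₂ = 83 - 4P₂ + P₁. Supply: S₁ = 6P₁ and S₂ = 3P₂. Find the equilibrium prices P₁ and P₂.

P₁ = 1077/97, P₂ = 1304/97

Market 1: 142 - 8P₁ + P₂ = 6P₁ → 14P₁ - P₂ = 142.
Market 2: 7P₂ - P₁ = 83.
Eliminating P₂: 7×(1) + 1×(2) gives 97P₁ = 1077, so P₁ = 1077/97.
Back-substitute into (2): P₂ = (83 + 1×1077/97) / 7 = 1304/97.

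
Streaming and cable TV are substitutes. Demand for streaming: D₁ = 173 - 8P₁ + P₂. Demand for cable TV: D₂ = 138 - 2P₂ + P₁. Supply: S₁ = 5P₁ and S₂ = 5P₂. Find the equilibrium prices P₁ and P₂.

Market 1: 173 - 8P₁ + P₂ = 5P₁ → 13P₁ - P₂ = 173.
Market 2: 7P₂ - P₁ = 138.
Eliminating P₂: 7×(1) + 1×(2) gives 90P₁ = 1349, so P₁ = 1349/90.
Back-substitute into (2): P₂ = (138 + 1×1349/90) / 7 = 1967/90.

P₁ = 1349/90, P₂ = 1967/90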